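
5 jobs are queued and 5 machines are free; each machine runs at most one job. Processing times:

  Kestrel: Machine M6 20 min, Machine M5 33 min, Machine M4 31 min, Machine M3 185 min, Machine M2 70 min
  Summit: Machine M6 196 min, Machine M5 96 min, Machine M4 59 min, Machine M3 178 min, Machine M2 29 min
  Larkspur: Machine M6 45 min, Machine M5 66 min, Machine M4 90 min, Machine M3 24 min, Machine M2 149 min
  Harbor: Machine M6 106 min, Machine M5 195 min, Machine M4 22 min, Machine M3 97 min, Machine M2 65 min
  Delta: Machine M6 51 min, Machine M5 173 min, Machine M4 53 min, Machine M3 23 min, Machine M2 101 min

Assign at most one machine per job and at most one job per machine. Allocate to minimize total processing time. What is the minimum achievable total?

Min total: 152 min

Treat this as an assignment problem: match each job to one machine.
Optimal: Kestrel→Machine M5 (33 min), Summit→Machine M2 (29 min), Larkspur→Machine M6 (45 min), Harbor→Machine M4 (22 min), Delta→Machine M3 (23 min) — total 33+29+45+22+23 = 152 min.
Min-entry greedy (repeatedly take the single cheapest remaining cell) gives 160 min, worse by 8.
Checked against all permutations: 152 min is optimal.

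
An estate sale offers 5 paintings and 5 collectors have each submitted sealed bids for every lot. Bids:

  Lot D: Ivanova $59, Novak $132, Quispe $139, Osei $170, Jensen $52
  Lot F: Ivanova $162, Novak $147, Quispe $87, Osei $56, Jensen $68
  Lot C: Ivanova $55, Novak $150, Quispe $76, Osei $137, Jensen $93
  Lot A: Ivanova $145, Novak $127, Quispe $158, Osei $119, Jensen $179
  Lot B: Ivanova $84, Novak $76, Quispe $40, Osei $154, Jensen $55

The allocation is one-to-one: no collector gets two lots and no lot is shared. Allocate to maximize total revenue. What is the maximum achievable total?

Optimal: Ivanova→Lot F ($162), Novak→Lot C ($150), Quispe→Lot D ($139), Osei→Lot B ($154), Jensen→Lot A ($179) — total 162+150+139+154+179 = $784.
Row-greedy (each collector in turn takes its best remaining lot) gives $695, worse by 89.
Swapping Novak↔Jensen (Novak→Lot A $127, Jensen→Lot C $93) loses 109.

Max total: $784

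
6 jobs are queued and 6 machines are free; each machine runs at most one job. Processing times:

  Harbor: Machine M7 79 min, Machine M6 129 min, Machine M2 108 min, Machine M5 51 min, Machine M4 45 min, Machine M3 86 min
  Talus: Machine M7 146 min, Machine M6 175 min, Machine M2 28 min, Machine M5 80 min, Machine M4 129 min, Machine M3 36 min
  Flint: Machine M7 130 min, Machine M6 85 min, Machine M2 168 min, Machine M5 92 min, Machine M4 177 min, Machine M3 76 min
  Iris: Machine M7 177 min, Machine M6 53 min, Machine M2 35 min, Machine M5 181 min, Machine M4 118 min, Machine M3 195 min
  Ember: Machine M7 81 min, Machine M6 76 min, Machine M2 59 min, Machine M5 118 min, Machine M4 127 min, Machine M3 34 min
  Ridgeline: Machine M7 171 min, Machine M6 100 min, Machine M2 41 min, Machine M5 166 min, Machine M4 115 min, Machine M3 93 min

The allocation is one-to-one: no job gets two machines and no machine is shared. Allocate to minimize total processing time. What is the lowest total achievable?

Min total: 348 min

Optimal: Harbor→Machine M4 (45 min), Talus→Machine M3 (36 min), Flint→Machine M5 (92 min), Iris→Machine M6 (53 min), Ember→Machine M7 (81 min), Ridgeline→Machine M2 (41 min) — total 45+36+92+53+81+41 = 348 min.
Min-entry greedy (repeatedly take the single cheapest remaining cell) gives 423 min, worse by 75.
Next-best assignment: Harbor→Machine M4, Talus→Machine M5, Flint→Machine M3, Iris→Machine M6, Ember→Machine M7, Ridgeline→Machine M2 = 376 min.
No other one-to-one assignment undercuts 348 min.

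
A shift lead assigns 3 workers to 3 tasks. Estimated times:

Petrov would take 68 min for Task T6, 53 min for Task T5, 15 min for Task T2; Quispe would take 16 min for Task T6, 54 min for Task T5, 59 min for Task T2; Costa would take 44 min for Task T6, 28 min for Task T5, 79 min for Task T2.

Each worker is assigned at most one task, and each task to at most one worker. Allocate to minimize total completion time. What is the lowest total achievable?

This is the linear assignment problem.
Optimal: Petrov→Task T2 (15 min), Quispe→Task T6 (16 min), Costa→Task T5 (28 min) — total 15+16+28 = 59 min.

Min total: 59 min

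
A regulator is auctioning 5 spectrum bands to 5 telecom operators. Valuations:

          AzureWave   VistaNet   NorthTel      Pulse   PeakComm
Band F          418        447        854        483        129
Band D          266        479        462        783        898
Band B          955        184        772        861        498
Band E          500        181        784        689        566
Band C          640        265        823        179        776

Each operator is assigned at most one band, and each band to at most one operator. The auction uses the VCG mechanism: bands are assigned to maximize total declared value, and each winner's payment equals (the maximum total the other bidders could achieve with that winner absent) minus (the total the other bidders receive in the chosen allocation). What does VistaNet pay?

VistaNet pays $31M.

Efficient allocation: AzureWave→Band B ($955M), VistaNet→Band F ($447M), NorthTel→Band C ($823M), Pulse→Band E ($689M), PeakComm→Band D ($898M); total welfare W = $3812M.
VistaNet receives Band F at value $447M, so the others get W − 447 = $3365M.
Without VistaNet: best allocation of the remaining 4 bidders over all 5 bands is AzureWave→Band B ($955M), NorthTel→Band F ($854M), Pulse→Band E ($689M), PeakComm→Band D ($898M), total $3396M.
VCG payment = (others' best without VistaNet) − (others' welfare with VistaNet) = 3396 − 3365 = $31M.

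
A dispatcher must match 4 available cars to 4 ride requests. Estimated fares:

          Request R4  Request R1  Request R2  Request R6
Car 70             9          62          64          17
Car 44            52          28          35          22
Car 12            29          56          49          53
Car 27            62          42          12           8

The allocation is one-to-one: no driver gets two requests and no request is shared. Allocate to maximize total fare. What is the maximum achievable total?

This is a one-to-one assignment (maximum-weight bipartite matching).
Optimal: Car 70→Request R1 ($62), Car 44→Request R2 ($35), Car 12→Request R6 ($53), Car 27→Request R4 ($62) — total 62+35+53+62 = $212.
Row-greedy (each driver in turn takes its best remaining request) gives $180, worse by 32.
Next-best assignment: Car 70→Request R2, Car 44→Request R4, Car 12→Request R6, Car 27→Request R1 = $211.
Swapping Car 44↔Car 27 (Car 44→Request R4 $52, Car 27→Request R2 $12) loses 33.

Maximum total: $212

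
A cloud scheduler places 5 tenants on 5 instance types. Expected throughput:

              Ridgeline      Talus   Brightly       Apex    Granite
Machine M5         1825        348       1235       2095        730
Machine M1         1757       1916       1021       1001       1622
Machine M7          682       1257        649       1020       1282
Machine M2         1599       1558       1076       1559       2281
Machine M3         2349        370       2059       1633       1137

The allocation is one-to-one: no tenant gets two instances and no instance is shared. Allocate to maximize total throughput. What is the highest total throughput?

Optimal: Ridgeline→Machine M1 (1757 ops/s), Talus→Machine M7 (1257 ops/s), Brightly→Machine M3 (2059 ops/s), Apex→Machine M5 (2095 ops/s), Granite→Machine M2 (2281 ops/s) — total 1757+1257+2059+2095+2281 = 9449 ops/s.
Column-greedy (each instance in turn goes to its best remaining tenant) gives 8951 ops/s, worse by 498.

Max total: 9449 ops/s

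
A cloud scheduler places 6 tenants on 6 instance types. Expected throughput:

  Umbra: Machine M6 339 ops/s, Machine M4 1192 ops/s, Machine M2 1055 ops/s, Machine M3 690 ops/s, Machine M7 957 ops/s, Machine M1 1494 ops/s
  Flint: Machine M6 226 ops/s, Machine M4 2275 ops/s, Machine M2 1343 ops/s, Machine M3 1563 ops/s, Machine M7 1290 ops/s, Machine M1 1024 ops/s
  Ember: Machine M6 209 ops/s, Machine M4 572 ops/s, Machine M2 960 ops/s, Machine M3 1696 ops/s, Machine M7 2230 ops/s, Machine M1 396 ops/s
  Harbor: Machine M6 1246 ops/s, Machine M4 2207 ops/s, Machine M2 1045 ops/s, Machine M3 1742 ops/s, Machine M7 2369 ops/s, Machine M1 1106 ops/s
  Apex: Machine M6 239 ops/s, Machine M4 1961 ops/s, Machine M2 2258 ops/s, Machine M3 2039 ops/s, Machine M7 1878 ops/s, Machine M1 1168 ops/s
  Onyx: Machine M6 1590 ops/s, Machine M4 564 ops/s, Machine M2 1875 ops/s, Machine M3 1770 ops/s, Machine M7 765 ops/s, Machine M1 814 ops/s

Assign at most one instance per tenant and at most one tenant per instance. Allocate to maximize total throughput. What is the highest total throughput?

Maximum total: 11682 ops/s

Optimal: Umbra→Machine M1 (1494 ops/s), Flint→Machine M4 (2275 ops/s), Ember→Machine M3 (1696 ops/s), Harbor→Machine M7 (2369 ops/s), Apex→Machine M2 (2258 ops/s), Onyx→Machine M6 (1590 ops/s) — total 1494+2275+1696+2369+2258+1590 = 11682 ops/s.
Column-greedy (each instance in turn goes to its best remaining tenant) gives 11589 ops/s, worse by 93.
Next-best assignment: Umbra→Machine M1, Flint→Machine M4, Ember→Machine M7, Harbor→Machine M3, Apex→Machine M2, Onyx→Machine M6 = 11589 ops/s.
Swapping Ember↔Flint (Ember→Machine M4 572 ops/s, Flint→Machine M3 1563 ops/s) loses 1836.
No other one-to-one assignment exceeds 11682 ops/s.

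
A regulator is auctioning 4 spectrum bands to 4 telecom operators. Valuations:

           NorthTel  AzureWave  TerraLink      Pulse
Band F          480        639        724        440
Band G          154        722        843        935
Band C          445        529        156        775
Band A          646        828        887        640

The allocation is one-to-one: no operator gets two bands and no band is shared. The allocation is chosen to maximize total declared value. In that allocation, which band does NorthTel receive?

NorthTel receives Band C.

This is a one-to-one assignment (maximum-weight bipartite matching).
Optimal: NorthTel→Band C ($445M), AzureWave→Band A ($828M), TerraLink→Band F ($724M), Pulse→Band G ($935M) — total 445+828+724+935 = $2932M.
Column-greedy (each band in turn goes to its best remaining operator) gives $2834M, worse by 98.
Next-best assignment: NorthTel→Band F, AzureWave→Band A, TerraLink→Band G, Pulse→Band C = $2926M.
NorthTel's own top band is Band A ($646M), but forcing NorthTel→Band A and reassigning the rest optimally gives only $2903M — worse by 29.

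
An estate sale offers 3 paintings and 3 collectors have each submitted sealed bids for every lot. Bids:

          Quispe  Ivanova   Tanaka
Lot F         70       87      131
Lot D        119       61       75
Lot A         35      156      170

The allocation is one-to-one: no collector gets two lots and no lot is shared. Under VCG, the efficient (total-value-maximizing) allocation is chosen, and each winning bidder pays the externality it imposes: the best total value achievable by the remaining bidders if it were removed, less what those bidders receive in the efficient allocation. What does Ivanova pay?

Efficient allocation: Quispe→Lot D ($119), Ivanova→Lot A ($156), Tanaka→Lot F ($131); total welfare W = $406.
Ivanova receives Lot A at value $156, so the others get W − 156 = $250.
Without Ivanova: best allocation of the remaining 2 bidders over all 3 lots is Quispe→Lot D ($119), Tanaka→Lot A ($170), total $289.
VCG payment = (others' best without Ivanova) − (others' welfare with Ivanova) = 289 − 250 = $39.

Ivanova pays $39.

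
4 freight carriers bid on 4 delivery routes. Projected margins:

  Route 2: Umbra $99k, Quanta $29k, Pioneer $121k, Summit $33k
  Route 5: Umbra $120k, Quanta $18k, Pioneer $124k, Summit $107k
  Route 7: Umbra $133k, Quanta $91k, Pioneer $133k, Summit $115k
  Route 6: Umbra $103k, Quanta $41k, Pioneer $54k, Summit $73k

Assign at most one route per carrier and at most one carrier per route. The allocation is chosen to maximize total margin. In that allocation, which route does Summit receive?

Treat this as an assignment problem: match each carrier to one route.
Optimal: Umbra→Route 6 ($103k), Quanta→Route 7 ($91k), Pioneer→Route 2 ($121k), Summit→Route 5 ($107k) — total 103+91+121+107 = $422k.
Max-entry greedy (repeatedly take the single best remaining cell) gives $359k, worse by 63.
Every other assignment is strictly worse.
Summit's own top route is Route 7 ($115k), but forcing Summit→Route 7 and reassigning the rest optimally gives only $397k — worse by 25.

Summit receives Route 5.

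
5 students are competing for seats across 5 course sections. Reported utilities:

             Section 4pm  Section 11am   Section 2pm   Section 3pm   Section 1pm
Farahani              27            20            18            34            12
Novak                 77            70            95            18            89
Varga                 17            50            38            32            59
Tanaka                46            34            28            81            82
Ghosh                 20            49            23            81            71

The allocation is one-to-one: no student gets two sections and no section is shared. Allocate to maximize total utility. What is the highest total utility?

Optimal: Farahani→Section 4pm (27 points), Novak→Section 2pm (95 points), Varga→Section 11am (50 points), Tanaka→Section 1pm (82 points), Ghosh→Section 3pm (81 points) — total 27+95+50+82+81 = 335 points.
Column-greedy (each section in turn goes to its best remaining student) gives 248 points, worse by 87.
Next-best assignment: Farahani→Section 4pm, Novak→Section 2pm, Varga→Section 11am, Tanaka→Section 3pm, Ghosh→Section 1pm = 324 points.
Swapping Ghosh↔Farahani (Ghosh→Section 4pm 20 points, Farahani→Section 3pm 34 points) loses 54.
Checked against all permutations: 335 points is optimal.

Maximum total: 335 points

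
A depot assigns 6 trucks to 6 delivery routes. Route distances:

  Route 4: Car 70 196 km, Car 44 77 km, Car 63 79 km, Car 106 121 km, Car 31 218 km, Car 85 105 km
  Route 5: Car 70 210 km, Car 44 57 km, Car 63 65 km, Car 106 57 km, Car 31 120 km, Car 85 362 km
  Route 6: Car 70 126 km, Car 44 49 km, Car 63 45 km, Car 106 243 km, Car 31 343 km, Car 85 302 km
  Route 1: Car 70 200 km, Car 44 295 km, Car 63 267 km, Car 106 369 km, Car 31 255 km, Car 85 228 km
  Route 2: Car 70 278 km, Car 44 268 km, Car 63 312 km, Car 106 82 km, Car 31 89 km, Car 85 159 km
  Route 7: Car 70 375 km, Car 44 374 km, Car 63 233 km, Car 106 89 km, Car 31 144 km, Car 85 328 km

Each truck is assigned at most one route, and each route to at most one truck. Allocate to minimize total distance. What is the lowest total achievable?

Minimum total: 585 km

Optimal: Car 70→Route 1 (200 km), Car 44→Route 5 (57 km), Car 63→Route 6 (45 km), Car 106→Route 7 (89 km), Car 31→Route 2 (89 km), Car 85→Route 4 (105 km) — total 200+57+45+89+89+105 = 585 km.
Next-best assignment: Car 70→Route 1, Car 44→Route 6, Car 63→Route 5, Car 106→Route 7, Car 31→Route 2, Car 85→Route 4 = 597 km.
Checked against all permutations: 585 km is optimal.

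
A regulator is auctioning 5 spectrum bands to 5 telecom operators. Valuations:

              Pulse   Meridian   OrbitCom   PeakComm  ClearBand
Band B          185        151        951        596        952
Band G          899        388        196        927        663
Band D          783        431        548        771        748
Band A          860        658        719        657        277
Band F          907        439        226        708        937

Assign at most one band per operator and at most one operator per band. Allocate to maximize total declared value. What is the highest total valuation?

This is a one-to-one assignment (maximum-weight bipartite matching).
Optimal: Pulse→Band D ($783M), Meridian→Band A ($658M), OrbitCom→Band B ($951M), PeakComm→Band G ($927M), ClearBand→Band F ($937M) — total 783+658+951+927+937 = $4256M.
Row-greedy (each operator in turn takes its best remaining band) gives $4191M, worse by 65.
Swapping Meridian↔ClearBand (Meridian→Band F $439M, ClearBand→Band A $277M) loses 879.

Max total: $4256M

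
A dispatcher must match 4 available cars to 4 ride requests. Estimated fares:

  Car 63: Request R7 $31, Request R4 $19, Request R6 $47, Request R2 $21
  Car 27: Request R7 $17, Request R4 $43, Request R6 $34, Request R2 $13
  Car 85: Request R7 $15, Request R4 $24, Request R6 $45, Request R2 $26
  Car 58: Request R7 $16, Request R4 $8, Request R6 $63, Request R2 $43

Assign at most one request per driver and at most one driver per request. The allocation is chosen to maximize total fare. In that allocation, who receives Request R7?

Optimal: Car 63→Request R7 ($31), Car 27→Request R4 ($43), Car 85→Request R2 ($26), Car 58→Request R6 ($63) — total 31+43+26+63 = $163.
Next-best assignment: Car 63→Request R7, Car 27→Request R4, Car 85→Request R6, Car 58→Request R2 = $162.
Swapping Car 27↔Car 63 (Car 27→Request R7 $17, Car 63→Request R4 $19) loses 38.
Car 63's own top request is Request R6 ($47), but forcing Car 63→Request R6 and reassigning the rest optimally gives only $148 — worse by 15.

Car 63 receives Request R7.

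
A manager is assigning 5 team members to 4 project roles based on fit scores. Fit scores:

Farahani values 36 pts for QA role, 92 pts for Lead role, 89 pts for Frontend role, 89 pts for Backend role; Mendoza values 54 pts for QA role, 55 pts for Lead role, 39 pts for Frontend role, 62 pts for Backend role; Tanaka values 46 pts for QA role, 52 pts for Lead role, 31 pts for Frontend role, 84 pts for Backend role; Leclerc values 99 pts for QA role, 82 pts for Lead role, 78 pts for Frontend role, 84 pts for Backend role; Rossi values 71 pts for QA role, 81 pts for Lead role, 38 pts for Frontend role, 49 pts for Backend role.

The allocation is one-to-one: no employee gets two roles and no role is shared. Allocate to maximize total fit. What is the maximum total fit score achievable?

Optimal: Leclerc→QA role (99 pts), Rossi→Lead role (81 pts), Farahani→Frontend role (89 pts), Tanaka→Backend role (84 pts) — total 99+81+89+84 = 353 pts.
Column-greedy (each role in turn goes to its best remaining employee) gives 314 pts, worse by 39.
Next-best assignment: Leclerc→QA role, Rossi→Lead role, Farahani→Frontend role, Mendoza→Backend role = 331 pts.
Checked against all permutations: 353 pts is optimal.

Maximum total: 353 pts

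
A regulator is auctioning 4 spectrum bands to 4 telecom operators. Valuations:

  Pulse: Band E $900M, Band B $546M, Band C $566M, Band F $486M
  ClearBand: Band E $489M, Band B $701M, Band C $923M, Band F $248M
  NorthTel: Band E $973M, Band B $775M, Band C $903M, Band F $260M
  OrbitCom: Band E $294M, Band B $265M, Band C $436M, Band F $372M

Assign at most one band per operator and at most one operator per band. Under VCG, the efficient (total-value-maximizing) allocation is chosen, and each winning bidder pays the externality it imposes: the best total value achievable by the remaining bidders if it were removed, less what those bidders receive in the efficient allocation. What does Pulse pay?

Efficient allocation: Pulse→Band E ($900M), ClearBand→Band C ($923M), NorthTel→Band B ($775M), OrbitCom→Band F ($372M); total welfare W = $2970M.
Pulse receives Band E at value $900M, so the others get W − 900 = $2070M.
Without Pulse: best allocation of the remaining 3 bidders over all 4 bands is ClearBand→Band C ($923M), NorthTel→Band E ($973M), OrbitCom→Band F ($372M), total $2268M.
VCG payment = (others' best without Pulse) − (others' welfare with Pulse) = 2268 − 2070 = $198M.

Pulse pays $198M.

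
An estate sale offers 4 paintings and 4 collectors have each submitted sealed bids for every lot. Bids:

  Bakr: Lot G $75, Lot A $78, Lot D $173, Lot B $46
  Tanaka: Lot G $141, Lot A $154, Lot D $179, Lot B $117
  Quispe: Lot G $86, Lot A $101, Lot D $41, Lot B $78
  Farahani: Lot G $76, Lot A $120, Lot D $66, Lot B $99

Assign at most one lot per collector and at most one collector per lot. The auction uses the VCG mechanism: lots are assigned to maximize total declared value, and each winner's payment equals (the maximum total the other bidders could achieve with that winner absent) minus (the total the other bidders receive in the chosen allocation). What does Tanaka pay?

Tanaka pays $6.

Efficient allocation: Bakr→Lot D ($173), Tanaka→Lot G ($141), Quispe→Lot A ($101), Farahani→Lot B ($99); total welfare W = $514.
Tanaka receives Lot G at value $141, so the others get W − 141 = $373.
Without Tanaka: best allocation of the remaining 3 bidders over all 4 lots is Bakr→Lot D ($173), Quispe→Lot G ($86), Farahani→Lot A ($120), total $379.
VCG payment = (others' best without Tanaka) − (others' welfare with Tanaka) = 379 − 373 = $6.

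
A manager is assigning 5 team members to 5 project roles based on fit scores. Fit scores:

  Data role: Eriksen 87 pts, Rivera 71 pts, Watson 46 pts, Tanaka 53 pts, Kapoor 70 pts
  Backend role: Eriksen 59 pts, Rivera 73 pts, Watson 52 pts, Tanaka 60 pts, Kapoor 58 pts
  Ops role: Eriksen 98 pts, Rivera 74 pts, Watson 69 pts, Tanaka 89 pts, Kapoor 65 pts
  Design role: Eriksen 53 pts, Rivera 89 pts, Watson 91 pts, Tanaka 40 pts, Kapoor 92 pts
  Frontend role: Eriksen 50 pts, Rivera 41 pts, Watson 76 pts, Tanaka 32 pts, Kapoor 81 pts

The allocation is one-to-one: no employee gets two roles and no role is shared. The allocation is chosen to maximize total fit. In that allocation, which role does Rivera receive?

Rivera receives Backend role.

Optimal: Eriksen→Data role (87 pts), Rivera→Backend role (73 pts), Watson→Design role (91 pts), Tanaka→Ops role (89 pts), Kapoor→Frontend role (81 pts) — total 87+73+91+89+81 = 421 pts.
Max-entry greedy (repeatedly take the single best remaining cell) gives 392 pts, worse by 29.
Next-best assignment: Eriksen→Data role, Rivera→Backend role, Watson→Frontend role, Tanaka→Ops role, Kapoor→Design role = 417 pts.
Checked against all permutations: 421 pts is optimal.
Rivera's own top role is Design role (89 pts), but forcing Rivera→Design role and reassigning the rest optimally gives only 399 pts — worse by 22.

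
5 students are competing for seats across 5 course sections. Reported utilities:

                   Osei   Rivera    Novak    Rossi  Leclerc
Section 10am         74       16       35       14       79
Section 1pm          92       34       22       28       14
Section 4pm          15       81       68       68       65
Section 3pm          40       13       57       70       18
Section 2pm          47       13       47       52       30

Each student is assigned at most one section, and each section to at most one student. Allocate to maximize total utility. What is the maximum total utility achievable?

Maximum total: 369 points

Optimal: Osei→Section 1pm (92 points), Rivera→Section 4pm (81 points), Novak→Section 2pm (47 points), Rossi→Section 3pm (70 points), Leclerc→Section 10am (79 points) — total 92+81+47+70+79 = 369 points.
Row-greedy (each student in turn takes its best remaining section) gives 361 points, worse by 8.
Next-best assignment: Osei→Section 1pm, Rivera→Section 4pm, Novak→Section 3pm, Rossi→Section 2pm, Leclerc→Section 10am = 361 points.
Swapping Osei↔Rossi (Osei→Section 3pm 40 points, Rossi→Section 1pm 28 points) loses 94.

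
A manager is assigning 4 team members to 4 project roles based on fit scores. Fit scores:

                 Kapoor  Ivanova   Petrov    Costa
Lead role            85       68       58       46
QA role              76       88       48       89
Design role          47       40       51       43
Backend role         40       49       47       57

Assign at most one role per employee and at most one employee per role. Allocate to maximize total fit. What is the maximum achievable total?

Maximum total: 281 pts

This is the linear assignment problem.
Optimal: Kapoor→Lead role (85 pts), Ivanova→QA role (88 pts), Petrov→Design role (51 pts), Costa→Backend role (57 pts) — total 85+88+51+57 = 281 pts.
Max-entry greedy (repeatedly take the single best remaining cell) gives 274 pts, worse by 7.
Next-best assignment: Kapoor→Lead role, Ivanova→Backend role, Petrov→Design role, Costa→QA role = 274 pts.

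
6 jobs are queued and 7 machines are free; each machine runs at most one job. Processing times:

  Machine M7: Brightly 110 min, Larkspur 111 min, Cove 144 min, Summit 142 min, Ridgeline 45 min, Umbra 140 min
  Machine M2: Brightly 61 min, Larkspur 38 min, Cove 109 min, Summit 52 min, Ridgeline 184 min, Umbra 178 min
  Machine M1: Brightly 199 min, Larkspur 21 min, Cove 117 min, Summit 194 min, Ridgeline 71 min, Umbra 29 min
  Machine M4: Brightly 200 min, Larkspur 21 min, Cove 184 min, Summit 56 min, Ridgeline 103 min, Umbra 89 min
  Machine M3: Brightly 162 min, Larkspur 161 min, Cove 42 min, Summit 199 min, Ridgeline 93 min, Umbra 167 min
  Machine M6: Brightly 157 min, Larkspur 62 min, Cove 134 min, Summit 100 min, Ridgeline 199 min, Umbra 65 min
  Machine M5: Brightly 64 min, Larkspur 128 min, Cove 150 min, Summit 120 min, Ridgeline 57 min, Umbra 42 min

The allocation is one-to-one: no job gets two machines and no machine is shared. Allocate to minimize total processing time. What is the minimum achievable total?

Min total: 253 min

This is the linear assignment problem.
Optimal: Brightly→Machine M5 (64 min), Larkspur→Machine M4 (21 min), Cove→Machine M3 (42 min), Summit→Machine M2 (52 min), Ridgeline→Machine M7 (45 min), Umbra→Machine M1 (29 min) — total 64+21+42+52+45+29 = 253 min.
Min-entry greedy (repeatedly take the single cheapest remaining cell) gives 359 min, worse by 106.
Swapping Brightly↔Umbra (Brightly→Machine M1 199 min, Umbra→Machine M5 42 min) adds 148.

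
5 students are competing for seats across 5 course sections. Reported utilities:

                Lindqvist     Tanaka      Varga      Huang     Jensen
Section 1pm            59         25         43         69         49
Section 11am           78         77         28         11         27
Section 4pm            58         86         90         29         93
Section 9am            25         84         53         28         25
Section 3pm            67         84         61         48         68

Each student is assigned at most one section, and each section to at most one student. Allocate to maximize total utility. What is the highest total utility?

Maximum total: 389 points

Optimal: Lindqvist→Section 11am (78 points), Tanaka→Section 9am (84 points), Varga→Section 4pm (90 points), Huang→Section 1pm (69 points), Jensen→Section 3pm (68 points) — total 78+84+90+69+68 = 389 points.
Max-entry greedy (repeatedly take the single best remaining cell) gives 385 points, worse by 4.
Swapping Huang↔Tanaka (Huang→Section 9am 28 points, Tanaka→Section 1pm 25 points) loses 100.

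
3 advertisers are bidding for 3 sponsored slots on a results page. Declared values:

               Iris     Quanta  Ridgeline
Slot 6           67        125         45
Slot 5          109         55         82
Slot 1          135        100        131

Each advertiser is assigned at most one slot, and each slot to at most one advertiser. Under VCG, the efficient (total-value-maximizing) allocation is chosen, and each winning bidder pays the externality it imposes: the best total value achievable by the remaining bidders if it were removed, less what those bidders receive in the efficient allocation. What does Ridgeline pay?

Efficient allocation: Iris→Slot 5 ($109), Quanta→Slot 6 ($125), Ridgeline→Slot 1 ($131); total welfare W = $365.
Ridgeline receives Slot 1 at value $131, so the others get W − 131 = $234.
Without Ridgeline: best allocation of the remaining 2 bidders over all 3 slots is Iris→Slot 1 ($135), Quanta→Slot 6 ($125), total $260.
VCG payment = (others' best without Ridgeline) − (others' welfare with Ridgeline) = 260 − 234 = $26.

Ridgeline pays $26.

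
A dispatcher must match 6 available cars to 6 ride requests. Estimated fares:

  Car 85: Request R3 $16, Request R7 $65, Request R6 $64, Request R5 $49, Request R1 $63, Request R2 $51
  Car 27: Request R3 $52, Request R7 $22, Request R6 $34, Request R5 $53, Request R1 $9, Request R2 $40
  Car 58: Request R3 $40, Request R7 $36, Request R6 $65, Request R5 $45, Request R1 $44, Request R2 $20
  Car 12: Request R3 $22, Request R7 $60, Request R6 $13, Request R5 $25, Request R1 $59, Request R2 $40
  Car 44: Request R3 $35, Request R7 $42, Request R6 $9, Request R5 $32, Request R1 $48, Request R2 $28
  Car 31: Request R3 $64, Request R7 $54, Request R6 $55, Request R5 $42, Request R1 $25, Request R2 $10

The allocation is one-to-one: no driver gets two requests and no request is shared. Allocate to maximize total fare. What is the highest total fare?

Max total: $341

Optimal: Car 85→Request R2 ($51), Car 27→Request R5 ($53), Car 58→Request R6 ($65), Car 12→Request R7 ($60), Car 44→Request R1 ($48), Car 31→Request R3 ($64) — total 51+53+65+60+48+64 = $341.
Column-greedy (each request in turn goes to its best remaining driver) gives $334, worse by 7.
Swapping Car 27↔Car 12 (Car 27→Request R7 $22, Car 12→Request R5 $25) loses 66.
No other one-to-one assignment exceeds $341.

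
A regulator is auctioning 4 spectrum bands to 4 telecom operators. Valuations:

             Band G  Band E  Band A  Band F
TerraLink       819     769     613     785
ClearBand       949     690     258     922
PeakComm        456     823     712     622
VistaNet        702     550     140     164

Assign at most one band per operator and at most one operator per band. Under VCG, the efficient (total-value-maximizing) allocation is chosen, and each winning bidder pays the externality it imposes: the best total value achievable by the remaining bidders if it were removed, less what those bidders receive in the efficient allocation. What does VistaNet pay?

VistaNet pays $161M.

Efficient allocation: TerraLink→Band E ($769M), ClearBand→Band F ($922M), PeakComm→Band A ($712M), VistaNet→Band G ($702M); total welfare W = $3105M.
VistaNet receives Band G at value $702M, so the others get W − 702 = $2403M.
Without VistaNet: best allocation of the remaining 3 bidders over all 4 bands is TerraLink→Band G ($819M), ClearBand→Band F ($922M), PeakComm→Band E ($823M), total $2564M.
VCG payment = (others' best without VistaNet) − (others' welfare with VistaNet) = 2564 − 2403 = $161M.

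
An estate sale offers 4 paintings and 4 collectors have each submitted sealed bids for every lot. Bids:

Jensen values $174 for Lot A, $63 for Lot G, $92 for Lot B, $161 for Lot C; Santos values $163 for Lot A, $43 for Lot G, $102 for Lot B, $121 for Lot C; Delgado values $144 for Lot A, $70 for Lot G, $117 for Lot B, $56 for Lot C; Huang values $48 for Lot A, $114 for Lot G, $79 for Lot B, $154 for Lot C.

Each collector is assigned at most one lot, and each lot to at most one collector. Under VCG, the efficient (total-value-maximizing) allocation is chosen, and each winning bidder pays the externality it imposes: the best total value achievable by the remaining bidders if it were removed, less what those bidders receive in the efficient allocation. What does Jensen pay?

Efficient allocation: Jensen→Lot C ($161), Santos→Lot A ($163), Delgado→Lot B ($117), Huang→Lot G ($114); total welfare W = $555.
Jensen receives Lot C at value $161, so the others get W − 161 = $394.
Without Jensen: best allocation of the remaining 3 bidders over all 4 lots is Santos→Lot A ($163), Delgado→Lot B ($117), Huang→Lot C ($154), total $434.
VCG payment = (others' best without Jensen) − (others' welfare with Jensen) = 434 − 394 = $40.

Jensen pays $40.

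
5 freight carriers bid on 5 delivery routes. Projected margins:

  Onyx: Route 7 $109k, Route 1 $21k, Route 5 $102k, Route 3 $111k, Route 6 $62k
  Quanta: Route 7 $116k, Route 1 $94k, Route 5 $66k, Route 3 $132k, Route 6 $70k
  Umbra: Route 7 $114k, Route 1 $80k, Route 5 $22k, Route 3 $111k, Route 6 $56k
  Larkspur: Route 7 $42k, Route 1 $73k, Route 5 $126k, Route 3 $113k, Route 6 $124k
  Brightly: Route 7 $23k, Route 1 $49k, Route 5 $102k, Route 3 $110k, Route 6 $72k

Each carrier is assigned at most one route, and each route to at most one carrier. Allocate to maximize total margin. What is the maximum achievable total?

Maximum total: $547k

Optimal: Onyx→Route 7 ($109k), Quanta→Route 3 ($132k), Umbra→Route 1 ($80k), Larkspur→Route 6 ($124k), Brightly→Route 5 ($102k) — total 109+132+80+124+102 = $547k.
Column-greedy (each route in turn goes to its best remaining carrier) gives $505k, worse by 42.
Next-best assignment: Onyx→Route 3, Quanta→Route 1, Umbra→Route 7, Larkspur→Route 6, Brightly→Route 5 = $545k.
Swapping Brightly↔Larkspur (Brightly→Route 6 $72k, Larkspur→Route 5 $126k) loses 28.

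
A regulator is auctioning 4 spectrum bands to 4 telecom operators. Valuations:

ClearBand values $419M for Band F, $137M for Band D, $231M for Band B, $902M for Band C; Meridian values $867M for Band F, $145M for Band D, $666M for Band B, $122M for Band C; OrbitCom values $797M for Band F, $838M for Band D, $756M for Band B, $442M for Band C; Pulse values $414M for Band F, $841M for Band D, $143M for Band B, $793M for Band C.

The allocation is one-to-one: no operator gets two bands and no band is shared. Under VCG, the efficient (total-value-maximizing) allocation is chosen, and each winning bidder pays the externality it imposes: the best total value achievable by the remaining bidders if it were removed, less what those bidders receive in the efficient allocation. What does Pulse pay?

Pulse pays $82M.

Efficient allocation: ClearBand→Band C ($902M), Meridian→Band F ($867M), OrbitCom→Band B ($756M), Pulse→Band D ($841M); total welfare W = $3366M.
Pulse receives Band D at value $841M, so the others get W − 841 = $2525M.
Without Pulse: best allocation of the remaining 3 bidders over all 4 bands is ClearBand→Band C ($902M), Meridian→Band F ($867M), OrbitCom→Band D ($838M), total $2607M.
VCG payment = (others' best without Pulse) − (others' welfare with Pulse) = 2607 − 2525 = $82M.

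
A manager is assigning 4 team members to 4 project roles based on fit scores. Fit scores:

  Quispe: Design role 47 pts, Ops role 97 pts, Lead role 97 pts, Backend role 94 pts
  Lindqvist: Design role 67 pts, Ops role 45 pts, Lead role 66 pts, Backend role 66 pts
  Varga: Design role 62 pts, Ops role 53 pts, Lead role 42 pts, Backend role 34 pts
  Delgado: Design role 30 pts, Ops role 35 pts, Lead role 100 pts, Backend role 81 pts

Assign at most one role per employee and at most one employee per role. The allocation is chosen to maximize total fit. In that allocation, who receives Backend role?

Lindqvist receives Backend role.

Optimal: Quispe→Ops role (97 pts), Lindqvist→Backend role (66 pts), Varga→Design role (62 pts), Delgado→Lead role (100 pts) — total 97+66+62+100 = 325 pts.
Column-greedy (each role in turn goes to its best remaining employee) gives 298 pts, worse by 27.
Lindqvist's own top role is Design role (67 pts), but forcing Lindqvist→Design role and reassigning the rest optimally gives only 314 pts — worse by 11.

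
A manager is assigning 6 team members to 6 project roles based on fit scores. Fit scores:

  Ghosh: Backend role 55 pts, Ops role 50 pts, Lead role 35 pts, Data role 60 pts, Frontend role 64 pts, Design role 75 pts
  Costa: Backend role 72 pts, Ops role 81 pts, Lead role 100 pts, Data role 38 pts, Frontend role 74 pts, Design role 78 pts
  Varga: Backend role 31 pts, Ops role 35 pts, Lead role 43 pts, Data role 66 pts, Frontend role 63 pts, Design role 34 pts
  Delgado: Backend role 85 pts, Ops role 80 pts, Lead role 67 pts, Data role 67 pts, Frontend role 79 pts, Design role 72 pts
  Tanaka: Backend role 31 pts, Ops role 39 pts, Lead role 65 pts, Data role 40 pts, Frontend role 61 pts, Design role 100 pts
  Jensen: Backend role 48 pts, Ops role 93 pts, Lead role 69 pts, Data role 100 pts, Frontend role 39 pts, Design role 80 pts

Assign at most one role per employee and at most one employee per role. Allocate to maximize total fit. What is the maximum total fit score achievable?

Treat this as an assignment problem: match each employee to one role.
Optimal: Ghosh→Frontend role (64 pts), Costa→Lead role (100 pts), Varga→Data role (66 pts), Delgado→Backend role (85 pts), Tanaka→Design role (100 pts), Jensen→Ops role (93 pts) — total 64+100+66+85+100+93 = 508 pts.
Next-best assignment: Ghosh→Data role, Costa→Lead role, Varga→Frontend role, Delgado→Backend role, Tanaka→Design role, Jensen→Ops role = 501 pts.
Every other assignment is strictly worse.

Max total: 508 pts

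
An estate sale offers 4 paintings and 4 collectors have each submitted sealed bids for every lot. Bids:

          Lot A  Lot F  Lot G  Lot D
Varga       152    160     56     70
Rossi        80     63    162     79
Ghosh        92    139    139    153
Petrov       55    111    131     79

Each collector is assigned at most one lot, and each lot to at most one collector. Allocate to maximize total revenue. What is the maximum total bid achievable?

Max total: $578

Optimal: Varga→Lot A ($152), Rossi→Lot G ($162), Ghosh→Lot D ($153), Petrov→Lot F ($111) — total 152+162+153+111 = $578.
Max-entry greedy (repeatedly take the single best remaining cell) gives $530, worse by 48.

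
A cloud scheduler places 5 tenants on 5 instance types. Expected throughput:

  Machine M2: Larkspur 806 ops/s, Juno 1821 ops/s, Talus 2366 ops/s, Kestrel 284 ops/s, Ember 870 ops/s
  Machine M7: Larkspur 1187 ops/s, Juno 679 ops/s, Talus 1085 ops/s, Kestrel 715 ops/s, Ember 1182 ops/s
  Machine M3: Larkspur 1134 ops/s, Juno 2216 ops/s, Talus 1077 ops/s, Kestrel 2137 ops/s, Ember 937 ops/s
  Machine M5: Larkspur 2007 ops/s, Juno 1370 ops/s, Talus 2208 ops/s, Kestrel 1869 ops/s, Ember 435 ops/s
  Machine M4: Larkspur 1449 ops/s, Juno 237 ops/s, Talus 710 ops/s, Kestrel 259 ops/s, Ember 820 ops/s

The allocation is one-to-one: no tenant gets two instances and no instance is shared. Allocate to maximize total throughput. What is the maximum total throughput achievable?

Maximum total: 9082 ops/s

Optimal: Larkspur→Machine M4 (1449 ops/s), Juno→Machine M3 (2216 ops/s), Talus→Machine M2 (2366 ops/s), Kestrel→Machine M5 (1869 ops/s), Ember→Machine M7 (1182 ops/s) — total 1449+2216+2366+1869+1182 = 9082 ops/s.
Checked against all permutations: 9082 ops/s is optimal.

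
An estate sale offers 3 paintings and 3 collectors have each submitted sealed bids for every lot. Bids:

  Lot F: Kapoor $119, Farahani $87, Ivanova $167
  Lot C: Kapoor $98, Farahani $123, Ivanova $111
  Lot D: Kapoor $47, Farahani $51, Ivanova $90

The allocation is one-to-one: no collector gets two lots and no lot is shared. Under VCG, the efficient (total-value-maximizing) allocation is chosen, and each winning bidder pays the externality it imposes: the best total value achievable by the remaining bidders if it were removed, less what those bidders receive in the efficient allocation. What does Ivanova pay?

Efficient allocation: Kapoor→Lot D ($47), Farahani→Lot C ($123), Ivanova→Lot F ($167); total welfare W = $337.
Ivanova receives Lot F at value $167, so the others get W − 167 = $170.
Without Ivanova: best allocation of the remaining 2 bidders over all 3 lots is Kapoor→Lot F ($119), Farahani→Lot C ($123), total $242.
VCG payment = (others' best without Ivanova) − (others' welfare with Ivanova) = 242 − 170 = $72.

Ivanova pays $72.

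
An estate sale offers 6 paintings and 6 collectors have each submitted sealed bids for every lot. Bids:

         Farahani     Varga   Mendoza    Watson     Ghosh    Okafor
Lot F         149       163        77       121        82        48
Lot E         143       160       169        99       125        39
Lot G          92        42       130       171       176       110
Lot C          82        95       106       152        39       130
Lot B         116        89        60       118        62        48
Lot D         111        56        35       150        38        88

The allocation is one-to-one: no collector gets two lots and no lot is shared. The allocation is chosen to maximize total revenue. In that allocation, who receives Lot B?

Farahani receives Lot B.

Optimal: Farahani→Lot B ($116), Varga→Lot F ($163), Mendoza→Lot E ($169), Watson→Lot D ($150), Ghosh→Lot G ($176), Okafor→Lot C ($130) — total 116+163+169+150+176+130 = $904.
Row-greedy (each collector in turn takes its best remaining lot) gives $741, worse by 163.
Next-best assignment: Farahani→Lot D, Varga→Lot F, Mendoza→Lot E, Watson→Lot B, Ghosh→Lot G, Okafor→Lot C = $867.
Checked against all permutations: $904 is optimal.
Farahani's own top lot is Lot F ($149), but forcing Farahani→Lot F and reassigning the rest optimally gives only $863 — worse by 41.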